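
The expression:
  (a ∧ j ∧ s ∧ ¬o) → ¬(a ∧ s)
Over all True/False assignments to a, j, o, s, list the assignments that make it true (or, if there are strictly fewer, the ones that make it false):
is false only for:
  a=True, j=True, o=False, s=True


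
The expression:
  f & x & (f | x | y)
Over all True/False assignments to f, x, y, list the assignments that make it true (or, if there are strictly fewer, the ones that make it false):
is true only for:
  f=True, x=True, y=False;
  f=True, x=True, y=True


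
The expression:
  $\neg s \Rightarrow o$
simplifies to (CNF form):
$o \vee s$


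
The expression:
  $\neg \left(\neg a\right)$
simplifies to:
$a$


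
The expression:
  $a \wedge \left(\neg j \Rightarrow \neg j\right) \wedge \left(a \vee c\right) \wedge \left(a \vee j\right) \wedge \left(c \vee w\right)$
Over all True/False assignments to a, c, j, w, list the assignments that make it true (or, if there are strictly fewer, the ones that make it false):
is true only for:
  a=True, c=False, j=False, w=True;
  a=True, c=False, j=True, w=True;
  a=True, c=True, j=False, w=False;
  a=True, c=True, j=False, w=True;
  a=True, c=True, j=True, w=False;
  a=True, c=True, j=True, w=True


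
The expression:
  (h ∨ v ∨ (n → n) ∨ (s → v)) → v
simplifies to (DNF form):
v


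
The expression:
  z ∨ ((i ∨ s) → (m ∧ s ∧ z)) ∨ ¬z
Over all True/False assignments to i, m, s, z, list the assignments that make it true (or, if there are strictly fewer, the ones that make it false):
is always true.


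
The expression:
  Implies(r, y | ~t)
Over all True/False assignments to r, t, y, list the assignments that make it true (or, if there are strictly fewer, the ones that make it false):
is false only for:
  r=True, t=True, y=False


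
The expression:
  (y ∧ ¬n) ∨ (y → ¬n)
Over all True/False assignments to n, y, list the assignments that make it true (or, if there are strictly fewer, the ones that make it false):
is false only for:
  n=True, y=True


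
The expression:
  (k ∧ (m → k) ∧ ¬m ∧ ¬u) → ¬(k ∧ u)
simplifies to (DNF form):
True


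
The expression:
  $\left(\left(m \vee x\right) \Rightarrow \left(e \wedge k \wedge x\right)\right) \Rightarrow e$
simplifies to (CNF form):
$e \vee m \vee x$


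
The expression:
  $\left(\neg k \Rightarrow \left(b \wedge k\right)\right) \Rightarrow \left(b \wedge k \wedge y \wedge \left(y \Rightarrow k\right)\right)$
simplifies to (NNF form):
$\left(b \wedge y\right) \vee \neg k$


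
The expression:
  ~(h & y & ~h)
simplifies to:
True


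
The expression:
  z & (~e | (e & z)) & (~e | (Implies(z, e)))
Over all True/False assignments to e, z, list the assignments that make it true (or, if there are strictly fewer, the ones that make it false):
is true only for:
  e=False, z=True;
  e=True, z=True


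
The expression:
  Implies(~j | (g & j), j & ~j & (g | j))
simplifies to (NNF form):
j & ~g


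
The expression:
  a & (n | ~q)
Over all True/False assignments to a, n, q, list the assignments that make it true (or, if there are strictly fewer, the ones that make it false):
is true only for:
  a=True, n=False, q=False;
  a=True, n=True, q=False;
  a=True, n=True, q=True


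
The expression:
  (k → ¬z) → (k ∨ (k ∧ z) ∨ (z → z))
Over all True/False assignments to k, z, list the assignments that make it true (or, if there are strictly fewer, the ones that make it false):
is always true.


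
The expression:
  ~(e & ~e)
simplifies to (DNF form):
True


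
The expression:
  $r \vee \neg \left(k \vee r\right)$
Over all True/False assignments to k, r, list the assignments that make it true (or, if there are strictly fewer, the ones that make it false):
is false only for:
  k=True, r=False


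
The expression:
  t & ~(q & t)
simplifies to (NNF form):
t & ~q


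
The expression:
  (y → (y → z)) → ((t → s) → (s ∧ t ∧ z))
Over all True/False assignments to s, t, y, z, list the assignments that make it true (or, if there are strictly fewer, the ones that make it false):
is false only for:
  s=False, t=False, y=False, z=False;
  s=False, t=False, y=False, z=True;
  s=False, t=False, y=True, z=True;
  s=True, t=False, y=False, z=False;
  s=True, t=False, y=False, z=True;
  s=True, t=False, y=True, z=True;
  s=True, t=True, y=False, z=False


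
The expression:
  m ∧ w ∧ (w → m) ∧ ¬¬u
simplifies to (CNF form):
m ∧ u ∧ w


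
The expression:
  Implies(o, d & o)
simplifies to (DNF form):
d | ~o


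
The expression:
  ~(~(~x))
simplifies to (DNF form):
~x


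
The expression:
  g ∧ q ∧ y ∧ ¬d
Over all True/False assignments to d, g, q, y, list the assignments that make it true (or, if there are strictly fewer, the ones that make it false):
is true only for:
  d=False, g=True, q=True, y=True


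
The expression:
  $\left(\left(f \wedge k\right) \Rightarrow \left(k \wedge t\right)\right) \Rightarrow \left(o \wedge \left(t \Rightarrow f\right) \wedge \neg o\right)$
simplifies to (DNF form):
$f \wedge k \wedge \neg t$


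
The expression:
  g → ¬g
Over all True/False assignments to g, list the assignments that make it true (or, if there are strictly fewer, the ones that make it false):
is true only for:
  g=False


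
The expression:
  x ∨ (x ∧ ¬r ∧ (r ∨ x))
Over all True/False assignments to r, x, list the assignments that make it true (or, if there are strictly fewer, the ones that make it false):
is true only for:
  r=False, x=True;
  r=True, x=True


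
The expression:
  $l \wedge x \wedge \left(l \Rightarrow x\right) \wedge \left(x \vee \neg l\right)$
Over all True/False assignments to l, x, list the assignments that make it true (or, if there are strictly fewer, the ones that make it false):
is true only for:
  l=True, x=True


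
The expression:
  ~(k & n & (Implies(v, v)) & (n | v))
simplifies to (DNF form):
~k | ~n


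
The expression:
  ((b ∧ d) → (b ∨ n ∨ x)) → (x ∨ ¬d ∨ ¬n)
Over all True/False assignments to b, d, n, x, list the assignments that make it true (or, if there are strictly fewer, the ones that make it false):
is false only for:
  b=False, d=True, n=True, x=False;
  b=True, d=True, n=True, x=False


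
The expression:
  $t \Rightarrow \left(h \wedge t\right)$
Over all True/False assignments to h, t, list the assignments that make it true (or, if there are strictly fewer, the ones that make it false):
is false only for:
  h=False, t=True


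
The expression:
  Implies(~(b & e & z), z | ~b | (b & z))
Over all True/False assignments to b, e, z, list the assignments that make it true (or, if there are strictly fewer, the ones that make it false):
is false only for:
  b=True, e=False, z=False;
  b=True, e=True, z=False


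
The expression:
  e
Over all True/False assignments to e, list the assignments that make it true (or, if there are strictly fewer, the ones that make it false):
is true only for:
  e=True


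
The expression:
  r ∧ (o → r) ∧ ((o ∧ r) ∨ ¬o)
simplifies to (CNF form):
r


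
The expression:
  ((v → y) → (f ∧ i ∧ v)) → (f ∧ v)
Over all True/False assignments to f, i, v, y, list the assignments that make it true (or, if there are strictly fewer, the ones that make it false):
is false only for:
  f=False, i=False, v=True, y=False;
  f=False, i=True, v=True, y=False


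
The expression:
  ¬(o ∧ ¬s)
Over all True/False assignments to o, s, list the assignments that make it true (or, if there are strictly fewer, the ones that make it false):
is false only for:
  o=True, s=False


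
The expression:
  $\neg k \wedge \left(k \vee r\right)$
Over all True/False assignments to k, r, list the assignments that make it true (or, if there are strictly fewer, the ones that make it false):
is true only for:
  k=False, r=True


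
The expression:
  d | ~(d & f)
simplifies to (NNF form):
True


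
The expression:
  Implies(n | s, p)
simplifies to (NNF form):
p | (~n & ~s)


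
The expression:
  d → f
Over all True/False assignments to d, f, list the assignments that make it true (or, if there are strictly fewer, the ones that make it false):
is false only for:
  d=True, f=False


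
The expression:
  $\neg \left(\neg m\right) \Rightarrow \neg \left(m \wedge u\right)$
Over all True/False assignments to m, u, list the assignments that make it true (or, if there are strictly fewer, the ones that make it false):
is false only for:
  m=True, u=True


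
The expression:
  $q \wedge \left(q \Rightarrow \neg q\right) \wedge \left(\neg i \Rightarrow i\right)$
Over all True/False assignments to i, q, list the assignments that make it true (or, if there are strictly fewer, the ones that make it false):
is never true.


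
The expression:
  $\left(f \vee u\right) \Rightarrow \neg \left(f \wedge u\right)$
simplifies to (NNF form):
$\neg f \vee \neg u$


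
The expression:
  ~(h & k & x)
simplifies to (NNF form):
~h | ~k | ~x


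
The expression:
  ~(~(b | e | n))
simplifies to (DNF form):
b | e | n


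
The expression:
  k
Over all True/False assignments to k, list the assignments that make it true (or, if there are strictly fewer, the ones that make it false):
is true only for:
  k=True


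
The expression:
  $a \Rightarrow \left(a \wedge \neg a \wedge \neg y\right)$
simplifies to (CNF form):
$\neg a$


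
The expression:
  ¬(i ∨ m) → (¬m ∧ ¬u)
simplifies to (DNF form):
i ∨ m ∨ ¬u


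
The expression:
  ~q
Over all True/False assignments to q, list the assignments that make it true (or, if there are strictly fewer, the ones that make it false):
is true only for:
  q=False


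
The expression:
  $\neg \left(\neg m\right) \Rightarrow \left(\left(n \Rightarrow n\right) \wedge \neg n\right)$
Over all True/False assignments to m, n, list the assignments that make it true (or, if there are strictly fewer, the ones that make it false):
is false only for:
  m=True, n=True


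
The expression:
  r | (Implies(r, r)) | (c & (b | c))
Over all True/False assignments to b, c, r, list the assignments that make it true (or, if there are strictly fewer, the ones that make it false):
is always true.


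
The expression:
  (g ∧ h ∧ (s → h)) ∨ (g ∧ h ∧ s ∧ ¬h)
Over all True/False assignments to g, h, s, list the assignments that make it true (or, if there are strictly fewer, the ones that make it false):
is true only for:
  g=True, h=True, s=False;
  g=True, h=True, s=True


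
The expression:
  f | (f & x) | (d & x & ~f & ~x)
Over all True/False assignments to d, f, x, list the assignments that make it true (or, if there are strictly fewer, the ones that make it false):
is true only for:
  d=False, f=True, x=False;
  d=False, f=True, x=True;
  d=True, f=True, x=False;
  d=True, f=True, x=True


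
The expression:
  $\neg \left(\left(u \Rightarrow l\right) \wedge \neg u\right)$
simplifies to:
$u$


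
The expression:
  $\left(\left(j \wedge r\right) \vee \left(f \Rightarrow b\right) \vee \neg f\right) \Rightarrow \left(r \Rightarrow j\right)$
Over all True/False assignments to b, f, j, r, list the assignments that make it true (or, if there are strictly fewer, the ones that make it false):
is false only for:
  b=False, f=False, j=False, r=True;
  b=True, f=False, j=False, r=True;
  b=True, f=True, j=False, r=True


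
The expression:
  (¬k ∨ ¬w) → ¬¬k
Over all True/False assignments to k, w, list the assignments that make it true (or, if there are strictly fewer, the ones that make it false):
is true only for:
  k=True, w=False;
  k=True, w=True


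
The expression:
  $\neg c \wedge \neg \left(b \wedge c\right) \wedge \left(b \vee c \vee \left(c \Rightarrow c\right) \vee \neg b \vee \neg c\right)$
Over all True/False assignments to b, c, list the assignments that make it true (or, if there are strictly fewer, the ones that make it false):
is true only for:
  b=False, c=False;
  b=True, c=False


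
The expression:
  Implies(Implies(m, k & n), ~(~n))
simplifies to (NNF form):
m | n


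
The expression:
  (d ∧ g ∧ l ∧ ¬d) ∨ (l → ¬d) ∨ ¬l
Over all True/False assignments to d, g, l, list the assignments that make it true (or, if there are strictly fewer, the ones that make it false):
is false only for:
  d=True, g=False, l=True;
  d=True, g=True, l=True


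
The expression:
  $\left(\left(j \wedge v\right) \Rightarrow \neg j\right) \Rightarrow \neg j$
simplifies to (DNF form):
$v \vee \neg j$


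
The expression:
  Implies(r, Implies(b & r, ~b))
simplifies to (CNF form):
~b | ~r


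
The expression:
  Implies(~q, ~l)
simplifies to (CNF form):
q | ~l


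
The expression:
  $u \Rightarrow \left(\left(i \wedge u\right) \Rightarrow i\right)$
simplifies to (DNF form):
$\text{True}$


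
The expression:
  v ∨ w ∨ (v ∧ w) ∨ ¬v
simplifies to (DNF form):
True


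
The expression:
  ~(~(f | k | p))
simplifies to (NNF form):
f | k | p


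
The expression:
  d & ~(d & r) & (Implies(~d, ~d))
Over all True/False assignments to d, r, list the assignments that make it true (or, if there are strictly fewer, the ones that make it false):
is true only for:
  d=True, r=False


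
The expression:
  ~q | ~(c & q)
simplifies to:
~c | ~q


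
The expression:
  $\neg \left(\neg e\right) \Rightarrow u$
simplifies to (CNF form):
$u \vee \neg e$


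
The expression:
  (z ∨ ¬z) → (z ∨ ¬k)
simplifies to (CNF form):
z ∨ ¬k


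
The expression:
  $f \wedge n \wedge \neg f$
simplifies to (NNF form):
$\text{False}$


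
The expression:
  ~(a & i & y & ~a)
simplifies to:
True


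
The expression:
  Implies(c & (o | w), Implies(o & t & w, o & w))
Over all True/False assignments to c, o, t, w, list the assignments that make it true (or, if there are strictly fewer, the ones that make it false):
is always true.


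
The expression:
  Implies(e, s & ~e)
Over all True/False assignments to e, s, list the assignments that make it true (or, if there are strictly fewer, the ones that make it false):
is true only for:
  e=False, s=False;
  e=False, s=True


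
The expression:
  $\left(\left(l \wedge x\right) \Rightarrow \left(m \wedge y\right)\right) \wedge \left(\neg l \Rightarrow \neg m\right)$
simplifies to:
$\left(l \wedge \neg x\right) \vee \left(\neg l \wedge \neg m\right) \vee \left(l \wedge m \wedge y\right)$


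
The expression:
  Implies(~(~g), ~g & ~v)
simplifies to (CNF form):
~g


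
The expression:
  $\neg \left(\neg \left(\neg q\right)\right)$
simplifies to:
$\neg q$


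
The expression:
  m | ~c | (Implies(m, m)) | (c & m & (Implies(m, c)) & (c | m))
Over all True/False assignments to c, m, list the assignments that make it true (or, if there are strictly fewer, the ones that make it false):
is always true.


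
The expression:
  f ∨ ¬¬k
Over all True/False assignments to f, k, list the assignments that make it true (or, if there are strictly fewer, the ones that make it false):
is false only for:
  f=False, k=False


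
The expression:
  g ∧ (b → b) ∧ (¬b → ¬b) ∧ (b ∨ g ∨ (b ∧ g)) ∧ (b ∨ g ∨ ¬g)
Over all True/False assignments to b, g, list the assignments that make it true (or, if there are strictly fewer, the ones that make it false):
is true only for:
  b=False, g=True;
  b=True, g=True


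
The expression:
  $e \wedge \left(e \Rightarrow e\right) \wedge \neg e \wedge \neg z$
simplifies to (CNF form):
$\text{False}$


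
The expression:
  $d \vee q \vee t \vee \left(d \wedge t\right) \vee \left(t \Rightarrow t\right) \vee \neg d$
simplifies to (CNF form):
$\text{True}$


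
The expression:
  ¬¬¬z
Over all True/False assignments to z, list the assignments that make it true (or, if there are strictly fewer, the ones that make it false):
is true only for:
  z=False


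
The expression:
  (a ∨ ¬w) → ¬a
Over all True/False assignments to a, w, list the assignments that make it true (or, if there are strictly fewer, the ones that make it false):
is true only for:
  a=False, w=False;
  a=False, w=True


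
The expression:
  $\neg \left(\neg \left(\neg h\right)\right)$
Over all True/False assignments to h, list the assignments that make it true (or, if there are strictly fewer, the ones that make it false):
is true only for:
  h=False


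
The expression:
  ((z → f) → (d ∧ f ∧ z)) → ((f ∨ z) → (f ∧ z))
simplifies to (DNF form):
f ∨ ¬z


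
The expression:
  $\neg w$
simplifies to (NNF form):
$\neg w$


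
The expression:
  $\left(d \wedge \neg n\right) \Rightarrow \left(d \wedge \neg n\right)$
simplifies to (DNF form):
$\text{True}$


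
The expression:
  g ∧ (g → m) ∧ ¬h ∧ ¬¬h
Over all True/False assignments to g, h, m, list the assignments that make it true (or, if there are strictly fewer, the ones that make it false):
is never true.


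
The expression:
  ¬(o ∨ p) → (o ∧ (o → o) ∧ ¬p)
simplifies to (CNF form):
o ∨ p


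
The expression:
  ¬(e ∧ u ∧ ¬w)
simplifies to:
w ∨ ¬e ∨ ¬u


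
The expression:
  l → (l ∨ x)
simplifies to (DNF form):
True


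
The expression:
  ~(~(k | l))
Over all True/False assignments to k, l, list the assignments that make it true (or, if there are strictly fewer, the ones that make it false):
is false only for:
  k=False, l=False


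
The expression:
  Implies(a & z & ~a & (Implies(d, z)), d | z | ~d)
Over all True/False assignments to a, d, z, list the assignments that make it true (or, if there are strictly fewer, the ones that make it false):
is always true.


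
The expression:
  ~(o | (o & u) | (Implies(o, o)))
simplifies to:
False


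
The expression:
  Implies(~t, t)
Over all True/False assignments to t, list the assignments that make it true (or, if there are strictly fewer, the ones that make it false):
is true only for:
  t=True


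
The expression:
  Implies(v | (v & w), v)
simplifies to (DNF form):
True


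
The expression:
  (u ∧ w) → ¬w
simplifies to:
¬u ∨ ¬w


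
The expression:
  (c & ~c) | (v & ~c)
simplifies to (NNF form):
v & ~c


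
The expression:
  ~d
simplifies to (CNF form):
~d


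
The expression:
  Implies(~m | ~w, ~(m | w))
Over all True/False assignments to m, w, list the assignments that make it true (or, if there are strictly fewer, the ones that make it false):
is true only for:
  m=False, w=False;
  m=True, w=True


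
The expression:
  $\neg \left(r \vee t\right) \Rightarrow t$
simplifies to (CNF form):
$r \vee t$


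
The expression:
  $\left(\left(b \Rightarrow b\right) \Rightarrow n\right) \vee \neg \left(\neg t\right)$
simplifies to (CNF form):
$n \vee t$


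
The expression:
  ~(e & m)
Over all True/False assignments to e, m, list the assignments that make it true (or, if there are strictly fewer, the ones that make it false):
is false only for:
  e=True, m=True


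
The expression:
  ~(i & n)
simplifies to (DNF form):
~i | ~n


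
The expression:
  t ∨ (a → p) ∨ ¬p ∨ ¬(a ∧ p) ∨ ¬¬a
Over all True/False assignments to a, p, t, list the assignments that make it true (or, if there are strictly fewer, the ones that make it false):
is always true.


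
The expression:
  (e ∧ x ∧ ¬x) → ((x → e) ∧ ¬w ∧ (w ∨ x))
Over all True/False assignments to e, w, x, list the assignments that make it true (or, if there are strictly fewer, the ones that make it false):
is always true.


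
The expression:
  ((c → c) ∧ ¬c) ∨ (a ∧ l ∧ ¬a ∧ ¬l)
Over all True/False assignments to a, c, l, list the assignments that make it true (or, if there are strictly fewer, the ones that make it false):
is true only for:
  a=False, c=False, l=False;
  a=False, c=False, l=True;
  a=True, c=False, l=False;
  a=True, c=False, l=True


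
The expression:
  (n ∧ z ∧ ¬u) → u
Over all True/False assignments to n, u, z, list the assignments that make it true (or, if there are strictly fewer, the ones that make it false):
is false only for:
  n=True, u=False, z=True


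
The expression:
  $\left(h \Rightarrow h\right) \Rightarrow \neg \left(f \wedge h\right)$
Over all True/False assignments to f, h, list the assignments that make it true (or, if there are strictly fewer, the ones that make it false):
is false only for:
  f=True, h=True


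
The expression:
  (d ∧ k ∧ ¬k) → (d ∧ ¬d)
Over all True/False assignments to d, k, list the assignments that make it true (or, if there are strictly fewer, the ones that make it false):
is always true.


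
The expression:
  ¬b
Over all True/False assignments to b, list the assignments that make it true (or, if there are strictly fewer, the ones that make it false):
is true only for:
  b=False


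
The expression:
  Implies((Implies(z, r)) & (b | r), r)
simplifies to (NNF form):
r | z | ~b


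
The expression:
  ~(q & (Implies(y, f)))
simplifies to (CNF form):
(y | ~q) & (~f | ~q)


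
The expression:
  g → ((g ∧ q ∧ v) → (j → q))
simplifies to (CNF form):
True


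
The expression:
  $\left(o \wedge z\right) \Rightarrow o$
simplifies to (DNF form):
$\text{True}$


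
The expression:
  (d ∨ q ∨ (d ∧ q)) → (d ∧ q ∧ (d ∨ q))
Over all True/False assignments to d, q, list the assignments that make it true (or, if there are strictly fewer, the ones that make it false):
is true only for:
  d=False, q=False;
  d=True, q=True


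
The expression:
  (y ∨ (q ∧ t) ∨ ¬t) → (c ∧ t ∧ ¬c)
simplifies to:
t ∧ ¬q ∧ ¬y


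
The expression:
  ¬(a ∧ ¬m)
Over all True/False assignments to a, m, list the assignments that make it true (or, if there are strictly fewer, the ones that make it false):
is false only for:
  a=True, m=False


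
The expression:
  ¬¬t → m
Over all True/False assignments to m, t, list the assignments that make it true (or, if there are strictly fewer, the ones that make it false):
is false only for:
  m=False, t=True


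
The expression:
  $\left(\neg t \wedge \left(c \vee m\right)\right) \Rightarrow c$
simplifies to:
$c \vee t \vee \neg m$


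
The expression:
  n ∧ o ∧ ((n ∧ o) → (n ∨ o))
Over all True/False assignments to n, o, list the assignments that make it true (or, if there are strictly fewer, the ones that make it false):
is true only for:
  n=True, o=True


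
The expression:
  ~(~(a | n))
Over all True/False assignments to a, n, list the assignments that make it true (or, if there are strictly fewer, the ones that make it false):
is false only for:
  a=False, n=False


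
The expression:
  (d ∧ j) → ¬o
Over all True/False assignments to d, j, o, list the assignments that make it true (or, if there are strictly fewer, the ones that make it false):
is false only for:
  d=True, j=True, o=True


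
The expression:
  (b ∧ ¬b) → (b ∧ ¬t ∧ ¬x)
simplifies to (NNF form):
True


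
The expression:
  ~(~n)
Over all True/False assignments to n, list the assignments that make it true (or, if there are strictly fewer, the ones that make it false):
is true only for:
  n=True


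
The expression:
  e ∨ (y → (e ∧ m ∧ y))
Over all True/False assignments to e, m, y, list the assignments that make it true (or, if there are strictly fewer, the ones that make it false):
is false only for:
  e=False, m=False, y=True;
  e=False, m=True, y=True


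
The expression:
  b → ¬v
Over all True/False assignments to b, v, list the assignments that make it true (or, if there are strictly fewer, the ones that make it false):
is false only for:
  b=True, v=True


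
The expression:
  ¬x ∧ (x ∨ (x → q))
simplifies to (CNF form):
¬x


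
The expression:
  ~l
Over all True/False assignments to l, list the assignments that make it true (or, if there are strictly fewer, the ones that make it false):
is true only for:
  l=False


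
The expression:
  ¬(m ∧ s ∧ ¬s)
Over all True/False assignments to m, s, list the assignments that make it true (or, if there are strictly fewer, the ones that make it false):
is always true.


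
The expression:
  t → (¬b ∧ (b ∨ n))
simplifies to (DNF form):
(n ∧ ¬b) ∨ ¬t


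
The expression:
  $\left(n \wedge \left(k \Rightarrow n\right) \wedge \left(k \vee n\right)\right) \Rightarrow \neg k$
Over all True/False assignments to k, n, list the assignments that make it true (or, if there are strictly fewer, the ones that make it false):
is false only for:
  k=True, n=True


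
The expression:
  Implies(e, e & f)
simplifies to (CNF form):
f | ~e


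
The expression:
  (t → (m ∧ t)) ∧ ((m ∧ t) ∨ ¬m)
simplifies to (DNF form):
(m ∧ t) ∨ (¬m ∧ ¬t)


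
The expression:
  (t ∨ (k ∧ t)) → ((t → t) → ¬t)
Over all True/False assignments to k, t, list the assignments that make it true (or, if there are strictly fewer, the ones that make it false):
is true only for:
  k=False, t=False;
  k=True, t=False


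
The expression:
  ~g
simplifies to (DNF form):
~g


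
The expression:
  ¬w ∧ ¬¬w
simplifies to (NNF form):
False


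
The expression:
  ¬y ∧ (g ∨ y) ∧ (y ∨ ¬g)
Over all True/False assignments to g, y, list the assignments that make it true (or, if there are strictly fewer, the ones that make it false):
is never true.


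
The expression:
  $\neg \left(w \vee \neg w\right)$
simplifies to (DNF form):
$\text{False}$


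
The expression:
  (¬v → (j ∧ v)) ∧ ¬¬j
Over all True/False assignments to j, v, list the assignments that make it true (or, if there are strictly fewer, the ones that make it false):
is true only for:
  j=True, v=True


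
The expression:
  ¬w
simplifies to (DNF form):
¬w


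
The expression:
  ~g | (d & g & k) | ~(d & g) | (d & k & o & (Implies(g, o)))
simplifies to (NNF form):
k | ~d | ~g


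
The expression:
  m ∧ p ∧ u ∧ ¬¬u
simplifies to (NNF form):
m ∧ p ∧ u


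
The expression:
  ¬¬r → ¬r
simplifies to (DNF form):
¬r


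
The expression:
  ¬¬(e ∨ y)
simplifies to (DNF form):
e ∨ y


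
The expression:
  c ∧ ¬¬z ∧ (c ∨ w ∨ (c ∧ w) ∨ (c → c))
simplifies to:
c ∧ z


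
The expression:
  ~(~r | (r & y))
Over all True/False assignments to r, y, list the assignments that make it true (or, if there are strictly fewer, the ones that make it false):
is true only for:
  r=True, y=False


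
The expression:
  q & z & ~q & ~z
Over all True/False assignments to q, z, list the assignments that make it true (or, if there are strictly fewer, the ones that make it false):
is never true.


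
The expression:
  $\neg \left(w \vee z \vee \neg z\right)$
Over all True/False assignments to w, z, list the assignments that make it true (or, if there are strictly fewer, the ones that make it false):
is never true.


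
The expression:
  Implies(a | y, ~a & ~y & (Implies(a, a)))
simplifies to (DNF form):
~a & ~y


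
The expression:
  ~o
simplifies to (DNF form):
~o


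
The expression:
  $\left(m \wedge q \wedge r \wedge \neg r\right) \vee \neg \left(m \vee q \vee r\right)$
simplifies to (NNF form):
$\neg m \wedge \neg q \wedge \neg r$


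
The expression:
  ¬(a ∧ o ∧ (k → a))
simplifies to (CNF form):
¬a ∨ ¬o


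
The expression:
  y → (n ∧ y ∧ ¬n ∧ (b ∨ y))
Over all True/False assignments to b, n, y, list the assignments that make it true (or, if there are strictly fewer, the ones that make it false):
is true only for:
  b=False, n=False, y=False;
  b=False, n=True, y=False;
  b=True, n=False, y=False;
  b=True, n=True, y=False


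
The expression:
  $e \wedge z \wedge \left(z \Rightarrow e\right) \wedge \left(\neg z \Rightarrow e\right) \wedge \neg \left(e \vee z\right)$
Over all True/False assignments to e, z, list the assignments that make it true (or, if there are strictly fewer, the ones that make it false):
is never true.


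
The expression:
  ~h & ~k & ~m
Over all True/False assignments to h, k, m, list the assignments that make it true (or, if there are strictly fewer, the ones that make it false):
is true only for:
  h=False, k=False, m=False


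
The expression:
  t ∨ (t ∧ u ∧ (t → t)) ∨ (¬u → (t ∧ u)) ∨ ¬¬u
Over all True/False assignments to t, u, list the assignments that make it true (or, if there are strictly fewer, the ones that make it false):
is false only for:
  t=False, u=False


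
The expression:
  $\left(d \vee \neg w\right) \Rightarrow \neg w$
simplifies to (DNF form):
$\neg d \vee \neg w$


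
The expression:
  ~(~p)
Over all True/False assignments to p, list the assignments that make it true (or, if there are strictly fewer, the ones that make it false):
is true only for:
  p=True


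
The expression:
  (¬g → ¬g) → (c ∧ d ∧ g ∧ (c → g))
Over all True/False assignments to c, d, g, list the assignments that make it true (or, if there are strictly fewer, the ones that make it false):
is true only for:
  c=True, d=True, g=True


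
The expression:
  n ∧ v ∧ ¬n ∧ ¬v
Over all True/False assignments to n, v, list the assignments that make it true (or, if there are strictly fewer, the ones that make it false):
is never true.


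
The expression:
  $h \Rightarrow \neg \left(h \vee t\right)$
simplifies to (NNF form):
$\neg h$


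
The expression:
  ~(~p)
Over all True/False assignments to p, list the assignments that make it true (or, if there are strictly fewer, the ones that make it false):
is true only for:
  p=True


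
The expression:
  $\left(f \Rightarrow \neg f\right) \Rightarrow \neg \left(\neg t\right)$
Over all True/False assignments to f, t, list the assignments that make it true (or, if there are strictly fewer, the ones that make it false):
is false only for:
  f=False, t=False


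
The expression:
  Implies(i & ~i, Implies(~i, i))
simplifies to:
True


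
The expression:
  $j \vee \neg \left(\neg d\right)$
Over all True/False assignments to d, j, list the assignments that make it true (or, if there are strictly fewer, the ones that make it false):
is false only for:
  d=False, j=False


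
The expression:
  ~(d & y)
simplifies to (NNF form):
~d | ~y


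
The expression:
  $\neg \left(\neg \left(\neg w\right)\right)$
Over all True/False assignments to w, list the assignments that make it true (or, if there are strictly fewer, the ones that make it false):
is true only for:
  w=False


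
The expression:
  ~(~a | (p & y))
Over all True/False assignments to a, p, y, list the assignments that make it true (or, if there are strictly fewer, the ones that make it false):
is true only for:
  a=True, p=False, y=False;
  a=True, p=False, y=True;
  a=True, p=True, y=False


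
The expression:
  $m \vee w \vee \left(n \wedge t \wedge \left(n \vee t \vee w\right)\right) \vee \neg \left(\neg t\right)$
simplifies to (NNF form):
$m \vee t \vee w$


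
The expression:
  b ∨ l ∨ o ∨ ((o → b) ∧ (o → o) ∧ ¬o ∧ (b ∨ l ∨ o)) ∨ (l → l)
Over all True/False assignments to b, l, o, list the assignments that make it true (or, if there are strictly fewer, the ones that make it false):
is always true.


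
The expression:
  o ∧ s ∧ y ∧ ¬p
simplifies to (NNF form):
o ∧ s ∧ y ∧ ¬p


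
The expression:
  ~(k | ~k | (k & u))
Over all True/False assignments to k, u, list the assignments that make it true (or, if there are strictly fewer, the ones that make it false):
is never true.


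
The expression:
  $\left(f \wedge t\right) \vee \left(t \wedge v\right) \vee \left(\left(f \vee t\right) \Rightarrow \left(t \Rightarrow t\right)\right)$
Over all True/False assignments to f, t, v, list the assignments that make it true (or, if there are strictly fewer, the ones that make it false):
is always true.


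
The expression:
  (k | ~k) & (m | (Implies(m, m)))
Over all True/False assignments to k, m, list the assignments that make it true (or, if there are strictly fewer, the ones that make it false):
is always true.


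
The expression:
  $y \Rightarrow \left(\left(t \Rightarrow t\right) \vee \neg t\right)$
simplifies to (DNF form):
$\text{True}$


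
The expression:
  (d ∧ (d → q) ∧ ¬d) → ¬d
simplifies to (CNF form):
True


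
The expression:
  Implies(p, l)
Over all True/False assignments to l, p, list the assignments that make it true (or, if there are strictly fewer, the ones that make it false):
is false only for:
  l=False, p=True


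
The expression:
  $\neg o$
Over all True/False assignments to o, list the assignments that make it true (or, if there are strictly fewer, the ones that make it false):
is true only for:
  o=False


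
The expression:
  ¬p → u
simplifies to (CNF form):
p ∨ u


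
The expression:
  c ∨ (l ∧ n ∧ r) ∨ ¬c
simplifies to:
True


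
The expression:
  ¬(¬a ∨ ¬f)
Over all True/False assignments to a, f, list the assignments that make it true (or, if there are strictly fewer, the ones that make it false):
is true only for:
  a=True, f=True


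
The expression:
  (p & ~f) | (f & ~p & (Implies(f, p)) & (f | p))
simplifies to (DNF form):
p & ~f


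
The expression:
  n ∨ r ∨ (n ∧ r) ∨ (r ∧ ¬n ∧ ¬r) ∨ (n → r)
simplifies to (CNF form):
True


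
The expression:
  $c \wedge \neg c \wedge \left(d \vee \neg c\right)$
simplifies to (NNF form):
$\text{False}$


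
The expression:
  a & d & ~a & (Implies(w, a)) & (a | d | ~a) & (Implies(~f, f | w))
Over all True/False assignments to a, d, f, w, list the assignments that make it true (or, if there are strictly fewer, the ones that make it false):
is never true.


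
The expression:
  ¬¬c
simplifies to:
c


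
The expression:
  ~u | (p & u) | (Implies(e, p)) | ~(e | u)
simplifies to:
p | ~e | ~u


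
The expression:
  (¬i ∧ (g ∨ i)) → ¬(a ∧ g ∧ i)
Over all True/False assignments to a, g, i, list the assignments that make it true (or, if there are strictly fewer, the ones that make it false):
is always true.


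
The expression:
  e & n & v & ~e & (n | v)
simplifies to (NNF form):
False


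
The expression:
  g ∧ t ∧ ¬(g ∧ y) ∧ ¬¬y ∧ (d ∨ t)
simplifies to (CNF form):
False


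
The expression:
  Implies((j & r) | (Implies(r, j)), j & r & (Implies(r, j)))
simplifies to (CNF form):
r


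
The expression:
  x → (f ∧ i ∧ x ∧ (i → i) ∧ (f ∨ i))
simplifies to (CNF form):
(f ∨ ¬x) ∧ (i ∨ ¬x)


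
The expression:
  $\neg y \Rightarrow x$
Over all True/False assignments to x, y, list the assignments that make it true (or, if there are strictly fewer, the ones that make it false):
is false only for:
  x=False, y=False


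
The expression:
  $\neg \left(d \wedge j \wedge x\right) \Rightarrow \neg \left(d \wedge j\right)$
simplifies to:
$x \vee \neg d \vee \neg j$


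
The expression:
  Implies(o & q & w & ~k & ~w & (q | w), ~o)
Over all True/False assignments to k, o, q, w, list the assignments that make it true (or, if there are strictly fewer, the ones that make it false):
is always true.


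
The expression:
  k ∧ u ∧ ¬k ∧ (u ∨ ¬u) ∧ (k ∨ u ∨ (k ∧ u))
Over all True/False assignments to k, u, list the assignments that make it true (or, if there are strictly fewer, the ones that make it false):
is never true.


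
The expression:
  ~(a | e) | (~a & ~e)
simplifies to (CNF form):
~a & ~e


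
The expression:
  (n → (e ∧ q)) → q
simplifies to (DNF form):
n ∨ q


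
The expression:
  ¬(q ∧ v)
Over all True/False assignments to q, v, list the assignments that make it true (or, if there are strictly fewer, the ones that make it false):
is false only for:
  q=True, v=True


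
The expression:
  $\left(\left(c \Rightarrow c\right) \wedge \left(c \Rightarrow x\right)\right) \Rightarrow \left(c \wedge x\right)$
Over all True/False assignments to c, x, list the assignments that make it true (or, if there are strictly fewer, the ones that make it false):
is true only for:
  c=True, x=False;
  c=True, x=True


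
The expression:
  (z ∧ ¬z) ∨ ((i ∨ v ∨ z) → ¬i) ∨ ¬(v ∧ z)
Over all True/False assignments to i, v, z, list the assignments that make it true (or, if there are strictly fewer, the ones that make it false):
is false only for:
  i=True, v=True, z=True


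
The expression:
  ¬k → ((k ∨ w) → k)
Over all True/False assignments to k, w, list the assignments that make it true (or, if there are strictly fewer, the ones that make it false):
is false only for:
  k=False, w=True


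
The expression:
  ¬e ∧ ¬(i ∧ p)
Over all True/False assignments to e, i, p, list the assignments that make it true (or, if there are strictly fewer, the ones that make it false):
is true only for:
  e=False, i=False, p=False;
  e=False, i=False, p=True;
  e=False, i=True, p=False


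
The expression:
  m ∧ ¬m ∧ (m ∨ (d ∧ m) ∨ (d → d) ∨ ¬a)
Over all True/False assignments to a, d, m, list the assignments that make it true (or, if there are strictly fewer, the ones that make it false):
is never true.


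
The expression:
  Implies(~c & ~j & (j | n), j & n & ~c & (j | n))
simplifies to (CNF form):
c | j | ~n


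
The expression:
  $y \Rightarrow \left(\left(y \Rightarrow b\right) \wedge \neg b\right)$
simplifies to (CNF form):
$\neg y$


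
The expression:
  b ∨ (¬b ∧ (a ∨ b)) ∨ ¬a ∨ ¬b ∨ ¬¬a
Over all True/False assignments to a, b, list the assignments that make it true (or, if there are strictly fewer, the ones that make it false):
is always true.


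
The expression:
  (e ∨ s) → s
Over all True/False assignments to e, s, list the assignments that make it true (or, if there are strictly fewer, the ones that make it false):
is false only for:
  e=True, s=False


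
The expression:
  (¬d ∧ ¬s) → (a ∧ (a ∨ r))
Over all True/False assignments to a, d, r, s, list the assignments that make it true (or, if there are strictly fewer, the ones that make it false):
is false only for:
  a=False, d=False, r=False, s=False;
  a=False, d=False, r=True, s=False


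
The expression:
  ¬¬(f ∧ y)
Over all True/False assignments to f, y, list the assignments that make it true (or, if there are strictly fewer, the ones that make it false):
is true only for:
  f=True, y=True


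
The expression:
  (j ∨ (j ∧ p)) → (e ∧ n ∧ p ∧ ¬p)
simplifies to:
¬j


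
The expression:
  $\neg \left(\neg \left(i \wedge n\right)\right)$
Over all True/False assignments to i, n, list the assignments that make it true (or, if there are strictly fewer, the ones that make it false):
is true only for:
  i=True, n=True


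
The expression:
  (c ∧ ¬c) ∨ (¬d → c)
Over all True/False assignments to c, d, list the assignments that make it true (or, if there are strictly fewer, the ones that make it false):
is false only for:
  c=False, d=False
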